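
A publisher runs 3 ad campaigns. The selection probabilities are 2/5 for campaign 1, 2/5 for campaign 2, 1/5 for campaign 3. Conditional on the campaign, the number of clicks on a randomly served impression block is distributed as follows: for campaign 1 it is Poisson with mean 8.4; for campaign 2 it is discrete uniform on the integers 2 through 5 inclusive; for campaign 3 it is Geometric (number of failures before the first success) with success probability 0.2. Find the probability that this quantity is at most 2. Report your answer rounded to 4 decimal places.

0.2016

Conditional on each campaign, P(X ≤ 2): 1: 0.0100471; 2: 0.25; 3: 0.488.
By total probability, P(X ≤ 2) = 0.4·0.0100471 + 0.4·0.25 + 0.2·0.488 = 0.201619.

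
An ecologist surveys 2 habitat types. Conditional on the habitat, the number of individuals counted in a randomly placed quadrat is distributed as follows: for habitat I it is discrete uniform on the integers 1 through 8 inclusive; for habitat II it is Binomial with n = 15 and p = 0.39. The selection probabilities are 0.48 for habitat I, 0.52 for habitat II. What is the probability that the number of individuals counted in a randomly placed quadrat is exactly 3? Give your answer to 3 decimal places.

0.097

Conditional on each habitat, P(X = 3): I: 0.125; II: 0.0716413.
By total probability, P(X = 3) = 0.48·0.125 + 0.52·0.0716413 = 0.0972535.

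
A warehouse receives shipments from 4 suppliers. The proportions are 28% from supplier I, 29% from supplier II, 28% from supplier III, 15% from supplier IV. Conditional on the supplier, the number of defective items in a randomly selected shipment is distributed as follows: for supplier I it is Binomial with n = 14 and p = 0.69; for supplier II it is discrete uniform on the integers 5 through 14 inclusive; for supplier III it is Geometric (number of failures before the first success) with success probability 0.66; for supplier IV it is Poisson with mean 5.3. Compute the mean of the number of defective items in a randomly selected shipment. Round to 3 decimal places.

Component means — I: 9.66; II: 9.5; III: 0.515152; IV: 5.3.
E[X] = 0.28·9.66 + 0.29·9.5 + 0.28·0.515152 + 0.15·5.3 = 6.39904.

6.399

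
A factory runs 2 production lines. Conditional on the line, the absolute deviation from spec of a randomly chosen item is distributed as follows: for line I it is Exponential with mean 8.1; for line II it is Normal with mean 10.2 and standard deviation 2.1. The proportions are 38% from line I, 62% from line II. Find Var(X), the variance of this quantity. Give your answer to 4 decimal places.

Per component, I: μ=8.1, E[X²]=131.22; II: μ=10.2, E[X²]=108.45.
E[X] = 0.38·8.1 + 0.62·10.2 = 9.402.
E[X²] = 0.38·131.22 + 0.62·108.45 = 117.103.
Var(X) = E[X²] − (E[X])² = 117.103 − 88.3976 = 28.705.

28.7050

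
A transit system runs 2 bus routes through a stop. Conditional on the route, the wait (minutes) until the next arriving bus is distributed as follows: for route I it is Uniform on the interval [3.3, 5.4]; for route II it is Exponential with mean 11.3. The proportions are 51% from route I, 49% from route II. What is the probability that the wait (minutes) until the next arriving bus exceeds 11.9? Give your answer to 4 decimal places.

Conditional on each route, P(X > 11.9): I: 0; II: 0.348856.
By total probability, P(X > 11.9) = 0.51·0 + 0.49·0.348856 = 0.170939.

0.1709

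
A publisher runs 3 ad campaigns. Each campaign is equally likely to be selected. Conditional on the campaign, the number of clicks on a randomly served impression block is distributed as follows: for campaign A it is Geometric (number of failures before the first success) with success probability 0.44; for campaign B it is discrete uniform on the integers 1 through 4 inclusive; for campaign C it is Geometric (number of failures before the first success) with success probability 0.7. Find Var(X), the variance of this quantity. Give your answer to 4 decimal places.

Per component, A: μ=1.27273, E[X²]=4.5124; B: μ=2.5, E[X²]=7.5; C: μ=0.428571, E[X²]=0.795918.
E[X] = 0.333333·1.27273 + 0.333333·2.5 + 0.333333·0.428571 = 1.40043.
E[X²] = 0.333333·4.5124 + 0.333333·7.5 + 0.333333·0.795918 = 4.26944.
Var(X) = E[X²] − (E[X])² = 4.26944 − 1.96121 = 2.30823.

2.3082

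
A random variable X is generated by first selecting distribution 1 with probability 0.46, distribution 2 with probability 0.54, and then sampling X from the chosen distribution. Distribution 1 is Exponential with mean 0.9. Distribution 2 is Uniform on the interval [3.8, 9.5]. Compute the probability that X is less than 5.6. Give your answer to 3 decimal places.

Conditional on each component, P(X < 5.6): 1: 0.998015; 2: 0.315789.
By total probability, P(X < 5.6) = 0.46·0.998015 + 0.54·0.315789 = 0.629613.

0.630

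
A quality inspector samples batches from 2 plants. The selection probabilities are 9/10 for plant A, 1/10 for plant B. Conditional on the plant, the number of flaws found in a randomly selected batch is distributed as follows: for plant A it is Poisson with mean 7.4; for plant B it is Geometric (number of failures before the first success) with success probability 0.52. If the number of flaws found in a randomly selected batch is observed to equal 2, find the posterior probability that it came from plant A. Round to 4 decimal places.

Likelihoods P(X=2 | ·): A: 0.0167361; B: 0.119808.
Posterior ∝ prior × likelihood. Numerator for A: 0.9·0.0167361 = 0.0150625.
Normalizing constant: 0.9·0.0167361 + 0.1·0.119808 = 0.0270433.
P(A | observation) = 0.0150625 / 0.0270433 = 0.556977.

0.5570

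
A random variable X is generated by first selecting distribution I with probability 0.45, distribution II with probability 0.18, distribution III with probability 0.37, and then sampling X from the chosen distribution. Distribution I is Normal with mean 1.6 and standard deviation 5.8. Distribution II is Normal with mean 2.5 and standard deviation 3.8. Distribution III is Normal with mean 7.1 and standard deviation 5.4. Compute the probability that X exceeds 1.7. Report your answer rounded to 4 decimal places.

Conditional on each component, P(X > 1.7): I: 0.493122; II: 0.583372; III: 0.841345.
By total probability, P(X > 1.7) = 0.45·0.493122 + 0.18·0.583372 + 0.37·0.841345 = 0.638209.

0.6382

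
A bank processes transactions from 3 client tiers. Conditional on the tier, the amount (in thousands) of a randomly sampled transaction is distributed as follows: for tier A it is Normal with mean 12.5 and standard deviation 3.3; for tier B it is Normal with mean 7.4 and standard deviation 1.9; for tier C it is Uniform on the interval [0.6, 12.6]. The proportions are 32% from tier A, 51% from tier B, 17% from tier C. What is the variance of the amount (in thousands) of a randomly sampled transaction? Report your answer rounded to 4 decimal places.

13.5599

Per component, A: μ=12.5, E[X²]=167.14; B: μ=7.4, E[X²]=58.37; C: μ=6.6, E[X²]=55.56.
E[X] = 0.32·12.5 + 0.51·7.4 + 0.17·6.6 = 8.896.
E[X²] = 0.32·167.14 + 0.51·58.37 + 0.17·55.56 = 92.6987.
Var(X) = E[X²] − (E[X])² = 92.6987 − 79.1388 = 13.5599.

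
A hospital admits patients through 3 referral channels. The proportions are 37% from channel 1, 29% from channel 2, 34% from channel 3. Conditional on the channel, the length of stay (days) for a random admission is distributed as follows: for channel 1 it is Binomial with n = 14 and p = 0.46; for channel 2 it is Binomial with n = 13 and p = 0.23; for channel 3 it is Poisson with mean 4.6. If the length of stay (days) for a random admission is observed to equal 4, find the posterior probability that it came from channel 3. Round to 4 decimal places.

Likelihoods P(X=4 | ·): 1: 0.0944937; 2: 0.190386; 3: 0.187528.
Posterior ∝ prior × likelihood. Numerator for 3: 0.34·0.187528 = 0.0637594.
Normalizing constant: 0.37·0.0944937 + 0.29·0.190386 + 0.34·0.187528 = 0.153934.
P(3 | observation) = 0.0637594 / 0.153934 = 0.4142.

0.4142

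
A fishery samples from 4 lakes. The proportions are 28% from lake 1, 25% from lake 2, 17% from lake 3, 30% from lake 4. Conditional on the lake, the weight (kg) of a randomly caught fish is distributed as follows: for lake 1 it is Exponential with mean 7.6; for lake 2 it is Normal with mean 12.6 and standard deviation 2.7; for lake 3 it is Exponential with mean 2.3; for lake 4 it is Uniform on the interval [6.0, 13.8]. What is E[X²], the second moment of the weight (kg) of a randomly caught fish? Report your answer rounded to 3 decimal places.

106.581

For each component E[X²] = Var + (mean)², giving 1: 115.52; 2: 166.05; 3: 10.58; 4: 103.08.
Overall E[X²] = 0.28·115.52 + 0.25·166.05 + 0.17·10.58 + 0.3·103.08 = 106.581.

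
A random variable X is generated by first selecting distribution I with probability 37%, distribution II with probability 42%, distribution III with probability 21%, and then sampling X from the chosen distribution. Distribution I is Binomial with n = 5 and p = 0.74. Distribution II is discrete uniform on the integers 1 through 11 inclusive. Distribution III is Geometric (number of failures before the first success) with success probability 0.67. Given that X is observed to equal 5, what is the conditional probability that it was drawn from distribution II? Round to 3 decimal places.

Likelihoods P(X=5 | ·): I: 0.221901; II: 0.0909091; III: 0.00262207.
Posterior ∝ prior × likelihood. Numerator for II: 0.42·0.0909091 = 0.0381818.
Normalizing constant: 0.37·0.221901 + 0.42·0.0909091 + 0.21·0.00262207 = 0.120836.
P(II | observation) = 0.0381818 / 0.120836 = 0.315981.

0.316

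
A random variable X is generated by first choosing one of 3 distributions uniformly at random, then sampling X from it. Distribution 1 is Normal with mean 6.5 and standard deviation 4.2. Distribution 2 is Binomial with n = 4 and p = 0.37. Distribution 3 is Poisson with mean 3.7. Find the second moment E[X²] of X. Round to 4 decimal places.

For each component E[X²] = Var + (mean)², giving 1: 59.89; 2: 3.1228; 3: 17.39.
Overall E[X²] = 0.333333·59.89 + 0.333333·3.1228 + 0.333333·17.39 = 26.8009.

26.8009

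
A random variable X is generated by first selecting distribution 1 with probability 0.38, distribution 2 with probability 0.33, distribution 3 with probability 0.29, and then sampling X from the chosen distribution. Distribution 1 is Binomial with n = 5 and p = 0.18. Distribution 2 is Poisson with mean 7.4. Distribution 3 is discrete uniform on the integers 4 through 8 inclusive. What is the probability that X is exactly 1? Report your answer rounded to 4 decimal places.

Conditional on each component, P(X = 1): 1: 0.40691; 2: 0.00452327; 3: 0.
By total probability, P(X = 1) = 0.38·0.40691 + 0.33·0.00452327 + 0.29·0 = 0.156118.

0.1561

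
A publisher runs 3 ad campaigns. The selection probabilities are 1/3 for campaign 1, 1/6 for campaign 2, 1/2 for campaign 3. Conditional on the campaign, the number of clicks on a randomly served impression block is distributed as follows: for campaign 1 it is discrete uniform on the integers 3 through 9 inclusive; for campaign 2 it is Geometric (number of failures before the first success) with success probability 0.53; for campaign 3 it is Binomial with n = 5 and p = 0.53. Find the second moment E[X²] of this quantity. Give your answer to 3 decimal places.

For each component E[X²] = Var + (mean)², giving 1: 40; 2: 2.45959; 3: 8.268.
Overall E[X²] = 0.333333·40 + 0.166667·2.45959 + 0.5·8.268 = 17.8773.

17.877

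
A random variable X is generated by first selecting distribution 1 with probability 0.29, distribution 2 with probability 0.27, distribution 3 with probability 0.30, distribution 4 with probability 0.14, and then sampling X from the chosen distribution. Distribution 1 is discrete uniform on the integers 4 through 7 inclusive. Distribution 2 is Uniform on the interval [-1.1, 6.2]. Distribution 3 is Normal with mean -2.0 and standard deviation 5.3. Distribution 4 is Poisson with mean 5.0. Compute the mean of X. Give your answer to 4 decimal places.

Component means — 1: 5.5; 2: 2.55; 3: -2; 4: 5.
E[X] = 0.29·5.5 + 0.27·2.55 + 0.3·-2 + 0.14·5 = 2.3835.

2.3835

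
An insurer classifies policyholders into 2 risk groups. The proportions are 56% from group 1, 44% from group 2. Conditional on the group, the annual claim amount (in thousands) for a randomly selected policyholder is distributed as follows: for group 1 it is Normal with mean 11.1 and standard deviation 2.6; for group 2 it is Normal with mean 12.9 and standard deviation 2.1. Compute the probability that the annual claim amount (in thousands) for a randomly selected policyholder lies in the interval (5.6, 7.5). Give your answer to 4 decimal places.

0.0390

Conditional on each group, P(5.6 < X < 7.5): 1: 0.0658865; 2: 0.0048097.
By total probability, P(5.6 < X < 7.5) = 0.56·0.0658865 + 0.44·0.0048097 = 0.0390127.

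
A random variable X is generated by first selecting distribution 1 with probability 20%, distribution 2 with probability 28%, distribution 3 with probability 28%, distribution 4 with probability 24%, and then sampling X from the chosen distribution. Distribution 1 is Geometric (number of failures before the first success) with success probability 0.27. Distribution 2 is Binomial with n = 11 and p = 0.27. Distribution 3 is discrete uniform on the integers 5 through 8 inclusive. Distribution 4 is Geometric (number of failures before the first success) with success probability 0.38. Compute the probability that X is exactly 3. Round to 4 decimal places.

0.1161

Conditional on each component, P(X = 3): 1: 0.105035; 2: 0.261914; 3: 0; 4: 0.0905646.
By total probability, P(X = 3) = 0.2·0.105035 + 0.28·0.261914 + 0.28·0 + 0.24·0.0905646 = 0.116078.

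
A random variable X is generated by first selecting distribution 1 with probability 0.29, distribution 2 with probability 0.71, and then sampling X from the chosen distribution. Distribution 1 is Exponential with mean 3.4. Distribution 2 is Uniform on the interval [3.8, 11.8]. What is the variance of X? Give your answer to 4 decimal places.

11.1253

Per component, 1: μ=3.4, E[X²]=23.12; 2: μ=7.8, E[X²]=66.1733.
E[X] = 0.29·3.4 + 0.71·7.8 = 6.524.
E[X²] = 0.29·23.12 + 0.71·66.1733 = 53.6879.
Var(X) = E[X²] − (E[X])² = 53.6879 − 42.5626 = 11.1253.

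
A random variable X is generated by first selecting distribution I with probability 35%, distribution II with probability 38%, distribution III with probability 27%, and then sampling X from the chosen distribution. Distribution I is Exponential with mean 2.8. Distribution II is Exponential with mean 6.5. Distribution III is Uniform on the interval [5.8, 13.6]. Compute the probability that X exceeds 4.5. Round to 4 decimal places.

0.5303

Conditional on each component, P(X > 4.5): I: 0.20046; II: 0.50042; III: 1.
By total probability, P(X > 4.5) = 0.35·0.20046 + 0.38·0.50042 + 0.27·1 = 0.53032.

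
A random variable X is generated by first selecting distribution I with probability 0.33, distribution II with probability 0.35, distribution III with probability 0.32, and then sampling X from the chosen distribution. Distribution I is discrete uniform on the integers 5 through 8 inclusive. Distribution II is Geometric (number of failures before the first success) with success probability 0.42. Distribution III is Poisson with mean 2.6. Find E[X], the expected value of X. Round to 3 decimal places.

3.460

Component means — I: 6.5; II: 1.38095; III: 2.6.
E[X] = 0.33·6.5 + 0.35·1.38095 + 0.32·2.6 = 3.46033.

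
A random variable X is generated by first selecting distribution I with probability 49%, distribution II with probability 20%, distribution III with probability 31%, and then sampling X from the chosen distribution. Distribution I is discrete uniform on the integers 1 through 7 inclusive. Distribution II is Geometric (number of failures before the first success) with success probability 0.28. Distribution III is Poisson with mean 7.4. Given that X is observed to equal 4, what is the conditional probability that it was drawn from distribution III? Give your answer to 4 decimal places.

Likelihoods P(X=4 | ·): I: 0.142857; II: 0.0752468; III: 0.0763724.
Posterior ∝ prior × likelihood. Numerator for III: 0.31·0.0763724 = 0.0236754.
Normalizing constant: 0.49·0.142857 + 0.2·0.0752468 + 0.31·0.0763724 = 0.108725.
P(III | observation) = 0.0236754 / 0.108725 = 0.217756.

0.2178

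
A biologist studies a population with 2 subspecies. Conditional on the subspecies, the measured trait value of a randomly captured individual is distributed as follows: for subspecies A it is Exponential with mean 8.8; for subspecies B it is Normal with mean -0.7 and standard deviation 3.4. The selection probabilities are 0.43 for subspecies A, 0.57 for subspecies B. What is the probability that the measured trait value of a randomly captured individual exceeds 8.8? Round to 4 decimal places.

Conditional on each subspecies, P(X > 8.8): A: 0.367879; B: 0.00260208.
By total probability, P(X > 8.8) = 0.43·0.367879 + 0.57·0.00260208 = 0.159671.

0.1597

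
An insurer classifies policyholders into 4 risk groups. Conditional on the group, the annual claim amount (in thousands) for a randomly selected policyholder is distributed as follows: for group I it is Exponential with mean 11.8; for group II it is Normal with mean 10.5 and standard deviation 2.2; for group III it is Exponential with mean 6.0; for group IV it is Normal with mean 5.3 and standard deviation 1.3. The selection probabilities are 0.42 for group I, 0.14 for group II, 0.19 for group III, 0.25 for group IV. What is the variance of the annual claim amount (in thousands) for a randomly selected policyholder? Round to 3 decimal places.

Per component, I: μ=11.8, E[X²]=278.48; II: μ=10.5, E[X²]=115.09; III: μ=6, E[X²]=72; IV: μ=5.3, E[X²]=29.78.
E[X] = 0.42·11.8 + 0.14·10.5 + 0.19·6 + 0.25·5.3 = 8.891.
E[X²] = 0.42·278.48 + 0.14·115.09 + 0.19·72 + 0.25·29.78 = 154.199.
Var(X) = E[X²] − (E[X])² = 154.199 − 79.0499 = 75.1493.

75.149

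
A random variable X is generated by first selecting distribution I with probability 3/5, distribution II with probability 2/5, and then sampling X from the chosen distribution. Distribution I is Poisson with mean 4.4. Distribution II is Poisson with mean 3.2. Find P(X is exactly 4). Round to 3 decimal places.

0.186

Conditional on each component, P(X = 4): I: 0.191736; II: 0.178093.
By total probability, P(X = 4) = 0.6·0.191736 + 0.4·0.178093 = 0.186279.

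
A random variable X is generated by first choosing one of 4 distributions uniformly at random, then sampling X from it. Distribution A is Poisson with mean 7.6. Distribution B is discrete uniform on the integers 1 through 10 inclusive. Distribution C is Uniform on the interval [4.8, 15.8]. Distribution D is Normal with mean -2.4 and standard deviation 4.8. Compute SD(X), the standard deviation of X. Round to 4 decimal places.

Per component, A: μ=7.6, E[X²]=65.36; B: μ=5.5, E[X²]=38.5; C: μ=10.3, E[X²]=116.173; D: μ=-2.4, E[X²]=28.8.
E[X] = 0.25·7.6 + 0.25·5.5 + 0.25·10.3 + 0.25·-2.4 = 5.25.
E[X²] = 0.25·65.36 + 0.25·38.5 + 0.25·116.173 + 0.25·28.8 = 62.2083.
Var(X) = E[X²] − (E[X])² = 62.2083 − 27.5625 = 34.6458.
SD(X) = √34.6458 = 5.88607.

5.8861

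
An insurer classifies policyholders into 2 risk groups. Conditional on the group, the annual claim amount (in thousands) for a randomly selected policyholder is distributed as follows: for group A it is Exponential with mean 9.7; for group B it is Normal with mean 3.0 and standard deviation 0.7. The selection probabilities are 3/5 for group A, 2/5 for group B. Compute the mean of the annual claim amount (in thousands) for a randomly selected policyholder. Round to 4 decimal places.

7.0200

Component means — A: 9.7; B: 3.
E[X] = 0.6·9.7 + 0.4·3 = 7.02.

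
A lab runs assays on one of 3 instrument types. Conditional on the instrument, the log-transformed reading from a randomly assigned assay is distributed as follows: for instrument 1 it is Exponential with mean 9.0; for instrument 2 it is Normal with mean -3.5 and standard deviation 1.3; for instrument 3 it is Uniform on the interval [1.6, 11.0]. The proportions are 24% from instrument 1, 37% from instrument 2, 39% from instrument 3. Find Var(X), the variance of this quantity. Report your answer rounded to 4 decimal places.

Per component, 1: μ=9, E[X²]=162; 2: μ=-3.5, E[X²]=13.94; 3: μ=6.3, E[X²]=47.0533.
E[X] = 0.24·9 + 0.37·-3.5 + 0.39·6.3 = 3.322.
E[X²] = 0.24·162 + 0.37·13.94 + 0.39·47.0533 = 62.3886.
Var(X) = E[X²] − (E[X])² = 62.3886 − 11.0357 = 51.3529.

51.3529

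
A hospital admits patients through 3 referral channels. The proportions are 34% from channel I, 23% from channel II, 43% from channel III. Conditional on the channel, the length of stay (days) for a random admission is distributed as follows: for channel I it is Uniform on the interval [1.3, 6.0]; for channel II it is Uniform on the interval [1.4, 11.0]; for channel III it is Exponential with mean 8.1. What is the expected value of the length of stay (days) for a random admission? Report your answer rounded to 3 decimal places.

6.150

Component means — I: 3.65; II: 6.2; III: 8.1.
E[X] = 0.34·3.65 + 0.23·6.2 + 0.43·8.1 = 6.15.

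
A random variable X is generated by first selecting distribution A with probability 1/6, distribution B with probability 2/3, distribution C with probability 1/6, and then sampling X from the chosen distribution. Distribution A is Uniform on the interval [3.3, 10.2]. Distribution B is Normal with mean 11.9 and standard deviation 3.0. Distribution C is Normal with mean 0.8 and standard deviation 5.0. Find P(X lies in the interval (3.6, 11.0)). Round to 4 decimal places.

Conditional on each component, P(3.6 < X < 11.0): A: 0.956522; B: 0.379257; C: 0.267065.
By total probability, P(3.6 < X < 11.0) = 0.166667·0.956522 + 0.666667·0.379257 + 0.166667·0.267065 = 0.456769.

0.4568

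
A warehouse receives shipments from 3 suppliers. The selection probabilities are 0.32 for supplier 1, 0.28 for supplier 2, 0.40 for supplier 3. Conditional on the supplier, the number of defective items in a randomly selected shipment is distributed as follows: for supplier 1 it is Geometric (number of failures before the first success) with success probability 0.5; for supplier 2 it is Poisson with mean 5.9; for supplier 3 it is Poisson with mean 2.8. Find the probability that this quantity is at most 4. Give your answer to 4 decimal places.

0.7327

Conditional on each supplier, P(X ≤ 4): 1: 0.96875; 2: 0.298665; 3: 0.847676.
By total probability, P(X ≤ 4) = 0.32·0.96875 + 0.28·0.298665 + 0.4·0.847676 = 0.732697.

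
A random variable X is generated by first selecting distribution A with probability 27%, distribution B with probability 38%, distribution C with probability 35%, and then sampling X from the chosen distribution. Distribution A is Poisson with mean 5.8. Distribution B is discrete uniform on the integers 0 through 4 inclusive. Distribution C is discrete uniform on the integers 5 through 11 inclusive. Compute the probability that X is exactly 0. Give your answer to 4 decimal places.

0.0768

Conditional on each component, P(X = 0): A: 0.00302755; B: 0.2; C: 0.
By total probability, P(X = 0) = 0.27·0.00302755 + 0.38·0.2 + 0.35·0 = 0.0768174.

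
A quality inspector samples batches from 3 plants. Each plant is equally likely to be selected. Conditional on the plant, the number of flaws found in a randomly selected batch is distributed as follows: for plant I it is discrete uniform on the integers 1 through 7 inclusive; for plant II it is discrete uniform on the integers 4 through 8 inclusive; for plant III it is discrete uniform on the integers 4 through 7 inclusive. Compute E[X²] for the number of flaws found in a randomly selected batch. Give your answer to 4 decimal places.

For each component E[X²] = Var + (mean)², giving I: 20; II: 38; III: 31.5.
Overall E[X²] = 0.333333·20 + 0.333333·38 + 0.333333·31.5 = 29.8333.

29.8333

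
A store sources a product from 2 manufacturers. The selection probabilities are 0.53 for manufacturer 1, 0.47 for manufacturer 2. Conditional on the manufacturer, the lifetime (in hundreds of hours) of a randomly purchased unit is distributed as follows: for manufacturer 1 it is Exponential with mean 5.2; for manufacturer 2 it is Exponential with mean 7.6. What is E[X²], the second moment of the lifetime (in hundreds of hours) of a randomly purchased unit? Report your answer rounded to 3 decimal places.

82.957

For each component E[X²] = Var + (mean)², giving 1: 54.08; 2: 115.52.
Overall E[X²] = 0.53·54.08 + 0.47·115.52 = 82.9568.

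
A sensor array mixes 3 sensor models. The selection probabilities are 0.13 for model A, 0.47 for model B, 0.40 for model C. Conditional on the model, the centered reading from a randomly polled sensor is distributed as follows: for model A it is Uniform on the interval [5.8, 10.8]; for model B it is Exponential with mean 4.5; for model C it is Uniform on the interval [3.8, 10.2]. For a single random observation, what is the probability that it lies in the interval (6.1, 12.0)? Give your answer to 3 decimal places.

Conditional on each model, P(6.1 < X < 12.0): A: 0.94; B: 0.188321; C: 0.640625.
By total probability, P(6.1 < X < 12.0) = 0.13·0.94 + 0.47·0.188321 + 0.4·0.640625 = 0.466961.

0.467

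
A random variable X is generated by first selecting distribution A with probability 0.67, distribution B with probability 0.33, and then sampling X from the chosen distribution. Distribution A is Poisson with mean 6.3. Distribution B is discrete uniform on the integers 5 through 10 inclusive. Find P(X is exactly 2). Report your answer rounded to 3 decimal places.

Conditional on each component, P(X = 2): A: 0.0364415; B: 0.
By total probability, P(X = 2) = 0.67·0.0364415 + 0.33·0 = 0.0244158.

0.024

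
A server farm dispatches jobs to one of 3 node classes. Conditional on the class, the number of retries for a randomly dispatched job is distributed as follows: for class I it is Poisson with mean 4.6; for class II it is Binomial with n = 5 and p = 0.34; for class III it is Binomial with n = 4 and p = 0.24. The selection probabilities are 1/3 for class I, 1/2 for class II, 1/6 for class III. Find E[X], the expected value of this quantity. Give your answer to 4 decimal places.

Component means — I: 4.6; II: 1.7; III: 0.96.
E[X] = 0.333333·4.6 + 0.5·1.7 + 0.166667·0.96 = 2.54333.

2.5433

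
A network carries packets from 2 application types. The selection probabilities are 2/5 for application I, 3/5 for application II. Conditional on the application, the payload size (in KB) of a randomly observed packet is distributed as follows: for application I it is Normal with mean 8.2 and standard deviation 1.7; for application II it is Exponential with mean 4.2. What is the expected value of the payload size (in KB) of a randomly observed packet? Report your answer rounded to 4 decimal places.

5.8000

Component means — I: 8.2; II: 4.2.
E[X] = 0.4·8.2 + 0.6·4.2 = 5.8.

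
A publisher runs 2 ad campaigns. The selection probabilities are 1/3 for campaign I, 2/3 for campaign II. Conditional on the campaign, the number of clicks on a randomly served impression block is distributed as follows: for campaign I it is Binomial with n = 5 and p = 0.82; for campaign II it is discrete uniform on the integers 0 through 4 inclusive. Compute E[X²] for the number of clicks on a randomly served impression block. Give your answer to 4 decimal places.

9.8493

For each component E[X²] = Var + (mean)², giving I: 17.548; II: 6.
Overall E[X²] = 0.333333·17.548 + 0.666667·6 = 9.84933.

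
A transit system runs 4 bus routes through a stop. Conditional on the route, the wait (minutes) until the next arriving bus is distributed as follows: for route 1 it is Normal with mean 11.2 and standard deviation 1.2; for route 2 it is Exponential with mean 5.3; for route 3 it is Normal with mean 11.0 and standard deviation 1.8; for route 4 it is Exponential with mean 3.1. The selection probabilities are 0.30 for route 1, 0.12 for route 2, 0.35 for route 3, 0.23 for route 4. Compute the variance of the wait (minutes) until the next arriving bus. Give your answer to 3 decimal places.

Per component, 1: μ=11.2, E[X²]=126.88; 2: μ=5.3, E[X²]=56.18; 3: μ=11, E[X²]=124.24; 4: μ=3.1, E[X²]=19.22.
E[X] = 0.3·11.2 + 0.12·5.3 + 0.35·11 + 0.23·3.1 = 8.559.
E[X²] = 0.3·126.88 + 0.12·56.18 + 0.35·124.24 + 0.23·19.22 = 92.7102.
Var(X) = E[X²] − (E[X])² = 92.7102 − 73.2565 = 19.4537.

19.454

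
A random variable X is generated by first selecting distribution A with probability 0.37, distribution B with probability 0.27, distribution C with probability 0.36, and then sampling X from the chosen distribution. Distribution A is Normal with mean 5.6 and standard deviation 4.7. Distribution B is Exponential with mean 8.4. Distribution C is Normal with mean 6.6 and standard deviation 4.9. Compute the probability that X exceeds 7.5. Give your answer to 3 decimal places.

Conditional on each component, P(X > 7.5): A: 0.343012; B: 0.409484; C: 0.427135.
By total probability, P(X > 7.5) = 0.37·0.343012 + 0.27·0.409484 + 0.36·0.427135 = 0.391244.

0.391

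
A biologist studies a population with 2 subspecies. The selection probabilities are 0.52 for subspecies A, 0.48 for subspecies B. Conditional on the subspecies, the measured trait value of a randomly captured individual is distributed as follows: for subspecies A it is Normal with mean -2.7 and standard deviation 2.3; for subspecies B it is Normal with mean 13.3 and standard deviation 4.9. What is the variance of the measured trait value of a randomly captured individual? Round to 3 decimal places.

78.173

Per component, A: μ=-2.7, E[X²]=12.58; B: μ=13.3, E[X²]=200.9.
E[X] = 0.52·-2.7 + 0.48·13.3 = 4.98.
E[X²] = 0.52·12.58 + 0.48·200.9 = 102.974.
Var(X) = E[X²] − (E[X])² = 102.974 − 24.8004 = 78.1732.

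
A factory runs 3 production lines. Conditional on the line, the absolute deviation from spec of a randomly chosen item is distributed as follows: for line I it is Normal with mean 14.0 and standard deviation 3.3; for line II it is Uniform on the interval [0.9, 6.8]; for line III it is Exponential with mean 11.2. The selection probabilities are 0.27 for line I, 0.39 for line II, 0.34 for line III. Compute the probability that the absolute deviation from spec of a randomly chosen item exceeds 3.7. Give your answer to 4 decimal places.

0.7190

Conditional on each line, P(X > 3.7): I: 0.999099; II: 0.525424; III: 0.718667.
By total probability, P(X > 3.7) = 0.27·0.999099 + 0.39·0.525424 + 0.34·0.718667 = 0.719019.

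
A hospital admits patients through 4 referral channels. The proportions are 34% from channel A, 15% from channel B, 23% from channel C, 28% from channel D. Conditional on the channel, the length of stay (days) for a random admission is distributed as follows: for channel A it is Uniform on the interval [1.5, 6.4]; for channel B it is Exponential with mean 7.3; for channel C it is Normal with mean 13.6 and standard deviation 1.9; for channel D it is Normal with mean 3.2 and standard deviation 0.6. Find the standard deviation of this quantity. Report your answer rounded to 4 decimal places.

5.1530

Per component, A: μ=3.95, E[X²]=17.6033; B: μ=7.3, E[X²]=106.58; C: μ=13.6, E[X²]=188.57; D: μ=3.2, E[X²]=10.6.
E[X] = 0.34·3.95 + 0.15·7.3 + 0.23·13.6 + 0.28·3.2 = 6.462.
E[X²] = 0.34·17.6033 + 0.15·106.58 + 0.23·188.57 + 0.28·10.6 = 68.3112.
Var(X) = E[X²] − (E[X])² = 68.3112 − 41.7574 = 26.5538.
SD(X) = √26.5538 = 5.15304.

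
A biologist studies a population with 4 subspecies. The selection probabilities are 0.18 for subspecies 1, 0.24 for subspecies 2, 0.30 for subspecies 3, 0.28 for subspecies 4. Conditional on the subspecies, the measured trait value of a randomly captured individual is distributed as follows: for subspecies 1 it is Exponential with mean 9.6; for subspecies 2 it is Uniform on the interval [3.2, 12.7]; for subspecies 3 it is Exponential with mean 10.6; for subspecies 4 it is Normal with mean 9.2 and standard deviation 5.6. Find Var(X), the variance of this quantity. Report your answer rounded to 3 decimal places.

Per component, 1: μ=9.6, E[X²]=184.32; 2: μ=7.95, E[X²]=70.7233; 3: μ=10.6, E[X²]=224.72; 4: μ=9.2, E[X²]=116.
E[X] = 0.18·9.6 + 0.24·7.95 + 0.3·10.6 + 0.28·9.2 = 9.392.
E[X²] = 0.18·184.32 + 0.24·70.7233 + 0.3·224.72 + 0.28·116 = 150.047.
Var(X) = E[X²] − (E[X])² = 150.047 − 88.2097 = 61.8375.

61.838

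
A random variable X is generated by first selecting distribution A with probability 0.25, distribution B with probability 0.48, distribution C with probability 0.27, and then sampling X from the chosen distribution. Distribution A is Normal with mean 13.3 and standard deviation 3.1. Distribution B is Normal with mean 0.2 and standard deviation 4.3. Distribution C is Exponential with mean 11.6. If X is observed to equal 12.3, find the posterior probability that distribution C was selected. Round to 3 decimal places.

Likelihoods f(12.3 | ·): A: 0.122167; B: 0.0017701; C: 0.0298566.
Posterior ∝ prior × likelihood. Numerator for C: 0.27·0.0298566 = 0.00806128.
Normalizing constant: 0.25·0.122167 + 0.48·0.0017701 + 0.27·0.0298566 = 0.0394526.
P(C | observation) = 0.00806128 / 0.0394526 = 0.204328.

0.204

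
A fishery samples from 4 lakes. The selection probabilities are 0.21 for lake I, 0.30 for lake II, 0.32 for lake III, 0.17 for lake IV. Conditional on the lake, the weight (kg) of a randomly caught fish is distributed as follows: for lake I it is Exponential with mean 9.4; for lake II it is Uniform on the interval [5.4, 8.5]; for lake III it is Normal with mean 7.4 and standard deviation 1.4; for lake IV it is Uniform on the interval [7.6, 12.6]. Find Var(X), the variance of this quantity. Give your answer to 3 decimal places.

Per component, I: μ=9.4, E[X²]=176.72; II: μ=6.95, E[X²]=49.1033; III: μ=7.4, E[X²]=56.72; IV: μ=10.1, E[X²]=104.093.
E[X] = 0.21·9.4 + 0.3·6.95 + 0.32·7.4 + 0.17·10.1 = 8.144.
E[X²] = 0.21·176.72 + 0.3·49.1033 + 0.32·56.72 + 0.17·104.093 = 87.6885.
Var(X) = E[X²] − (E[X])² = 87.6885 − 66.3247 = 21.3637.

21.364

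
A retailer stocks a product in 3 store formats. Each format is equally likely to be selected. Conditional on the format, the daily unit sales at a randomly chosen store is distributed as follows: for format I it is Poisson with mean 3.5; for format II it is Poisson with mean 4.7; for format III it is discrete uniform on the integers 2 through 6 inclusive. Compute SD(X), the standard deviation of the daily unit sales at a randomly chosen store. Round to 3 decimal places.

1.908

Per component, I: μ=3.5, E[X²]=15.75; II: μ=4.7, E[X²]=26.79; III: μ=4, E[X²]=18.
E[X] = 0.333333·3.5 + 0.333333·4.7 + 0.333333·4 = 4.06667.
E[X²] = 0.333333·15.75 + 0.333333·26.79 + 0.333333·18 = 20.18.
Var(X) = E[X²] − (E[X])² = 20.18 − 16.5378 = 3.64222.
SD(X) = √3.64222 = 1.90846.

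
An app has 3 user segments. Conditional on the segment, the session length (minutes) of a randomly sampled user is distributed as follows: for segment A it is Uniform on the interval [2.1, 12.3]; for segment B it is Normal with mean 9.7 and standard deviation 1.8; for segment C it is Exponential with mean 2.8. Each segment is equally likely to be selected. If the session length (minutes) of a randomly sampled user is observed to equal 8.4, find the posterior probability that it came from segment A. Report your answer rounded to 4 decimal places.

0.3421

Likelihoods f(8.4 | ·): A: 0.0980392; B: 0.170755; C: 0.0177811.
Posterior ∝ prior × likelihood. Numerator for A: 0.333333·0.0980392 = 0.0326797.
Normalizing constant: 0.333333·0.0980392 + 0.333333·0.170755 + 0.333333·0.0177811 = 0.095525.
P(A | observation) = 0.0326797 / 0.095525 = 0.342107.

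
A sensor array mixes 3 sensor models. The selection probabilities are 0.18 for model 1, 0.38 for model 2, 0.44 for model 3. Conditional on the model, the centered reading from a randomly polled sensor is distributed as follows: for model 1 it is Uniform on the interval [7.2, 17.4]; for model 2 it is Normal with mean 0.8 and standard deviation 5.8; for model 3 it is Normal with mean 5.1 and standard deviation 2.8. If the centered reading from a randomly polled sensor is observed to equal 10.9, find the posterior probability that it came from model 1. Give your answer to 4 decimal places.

0.5744

Likelihoods f(10.9 | ·): 1: 0.0980392; 2: 0.015101; 3: 0.016673.
Posterior ∝ prior × likelihood. Numerator for 1: 0.18·0.0980392 = 0.0176471.
Normalizing constant: 0.18·0.0980392 + 0.38·0.015101 + 0.44·0.016673 = 0.0307215.
P(1 | observation) = 0.0176471 / 0.0307215 = 0.57442.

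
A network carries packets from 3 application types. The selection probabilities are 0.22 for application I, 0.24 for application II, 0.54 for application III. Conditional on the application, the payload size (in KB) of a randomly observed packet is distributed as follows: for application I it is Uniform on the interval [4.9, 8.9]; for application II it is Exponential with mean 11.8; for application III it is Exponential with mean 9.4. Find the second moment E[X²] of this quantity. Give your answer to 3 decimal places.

For each component E[X²] = Var + (mean)², giving I: 48.9433; II: 278.48; III: 176.72.
Overall E[X²] = 0.22·48.9433 + 0.24·278.48 + 0.54·176.72 = 173.032.

173.032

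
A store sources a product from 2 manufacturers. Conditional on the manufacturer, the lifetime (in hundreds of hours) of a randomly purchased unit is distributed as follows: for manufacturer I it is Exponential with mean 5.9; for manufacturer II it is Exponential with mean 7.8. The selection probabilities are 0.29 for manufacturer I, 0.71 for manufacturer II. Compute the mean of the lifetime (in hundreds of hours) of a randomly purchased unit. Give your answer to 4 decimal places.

7.2490

Component means — I: 5.9; II: 7.8.
E[X] = 0.29·5.9 + 0.71·7.8 = 7.249.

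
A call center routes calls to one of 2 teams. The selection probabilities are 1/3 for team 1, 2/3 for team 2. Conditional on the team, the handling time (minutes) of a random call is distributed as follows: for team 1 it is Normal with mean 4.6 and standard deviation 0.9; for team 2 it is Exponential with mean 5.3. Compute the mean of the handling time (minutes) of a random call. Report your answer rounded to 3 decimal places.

5.067

Component means — 1: 4.6; 2: 5.3.
E[X] = 0.333333·4.6 + 0.666667·5.3 = 5.06667.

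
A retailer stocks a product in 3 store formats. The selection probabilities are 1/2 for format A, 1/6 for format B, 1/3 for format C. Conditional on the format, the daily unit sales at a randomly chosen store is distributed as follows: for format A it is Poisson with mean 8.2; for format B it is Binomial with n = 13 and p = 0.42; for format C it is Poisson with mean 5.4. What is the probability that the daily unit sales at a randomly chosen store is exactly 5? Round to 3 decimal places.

Conditional on each format, P(X = 5): A: 0.0848542; B: 0.215402; C: 0.172821.
By total probability, P(X = 5) = 0.5·0.0848542 + 0.166667·0.215402 + 0.333333·0.172821 = 0.135934.

0.136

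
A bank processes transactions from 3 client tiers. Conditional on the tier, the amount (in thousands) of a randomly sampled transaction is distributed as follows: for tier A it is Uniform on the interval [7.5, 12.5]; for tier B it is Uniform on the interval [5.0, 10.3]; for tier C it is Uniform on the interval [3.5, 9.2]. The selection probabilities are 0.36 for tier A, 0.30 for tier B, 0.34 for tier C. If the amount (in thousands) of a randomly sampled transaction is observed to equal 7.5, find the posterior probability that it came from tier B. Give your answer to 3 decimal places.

0.301

Likelihoods f(7.5 | ·): A: 0.2; B: 0.188679; C: 0.175439.
Posterior ∝ prior × likelihood. Numerator for B: 0.3·0.188679 = 0.0566038.
Normalizing constant: 0.36·0.2 + 0.3·0.188679 + 0.34·0.175439 = 0.188253.
P(B | observation) = 0.0566038 / 0.188253 = 0.300679.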